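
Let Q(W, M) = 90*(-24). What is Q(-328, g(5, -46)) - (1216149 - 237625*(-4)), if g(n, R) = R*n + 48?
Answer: -2168809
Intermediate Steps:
g(n, R) = 48 + R*n
Q(W, M) = -2160
Q(-328, g(5, -46)) - (1216149 - 237625*(-4)) = -2160 - (1216149 - 237625*(-4)) = -2160 - (1216149 - 1*(-950500)) = -2160 - (1216149 + 950500) = -2160 - 1*2166649 = -2160 - 2166649 = -2168809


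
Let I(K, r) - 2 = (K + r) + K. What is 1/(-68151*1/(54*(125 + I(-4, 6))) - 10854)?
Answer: -2250/24444217 ≈ -9.2046e-5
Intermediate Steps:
I(K, r) = 2 + r + 2*K (I(K, r) = 2 + ((K + r) + K) = 2 + (r + 2*K) = 2 + r + 2*K)
1/(-68151*1/(54*(125 + I(-4, 6))) - 10854) = 1/(-68151*1/(54*(125 + (2 + 6 + 2*(-4)))) - 10854) = 1/(-68151*1/(54*(125 + (2 + 6 - 8))) - 10854) = 1/(-68151*1/(54*(125 + 0)) - 10854) = 1/(-68151/(54*125) - 10854) = 1/(-68151/6750 - 10854) = 1/(-68151*1/6750 - 10854) = 1/(-22717/2250 - 10854) = 1/(-24444217/2250) = -2250/24444217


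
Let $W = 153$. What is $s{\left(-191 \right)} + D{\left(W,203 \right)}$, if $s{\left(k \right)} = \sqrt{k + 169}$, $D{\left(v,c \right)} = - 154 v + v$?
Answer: $-23409 + i \sqrt{22} \approx -23409.0 + 4.6904 i$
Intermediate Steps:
$D{\left(v,c \right)} = - 153 v$
$s{\left(k \right)} = \sqrt{169 + k}$
$s{\left(-191 \right)} + D{\left(W,203 \right)} = \sqrt{169 - 191} - 23409 = \sqrt{-22} - 23409 = i \sqrt{22} - 23409 = -23409 + i \sqrt{22}$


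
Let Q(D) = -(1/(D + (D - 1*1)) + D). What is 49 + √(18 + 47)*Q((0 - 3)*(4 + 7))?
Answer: 49 + 2212*√65/67 ≈ 315.17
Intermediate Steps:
Q(D) = -D - 1/(-1 + 2*D) (Q(D) = -(1/(D + (D - 1)) + D) = -(1/(D + (-1 + D)) + D) = -(1/(-1 + 2*D) + D) = -(D + 1/(-1 + 2*D)) = -D - 1/(-1 + 2*D))
49 + √(18 + 47)*Q((0 - 3)*(4 + 7)) = 49 + √(18 + 47)*((-1 + (0 - 3)*(4 + 7) - 2*(0 - 3)²*(4 + 7)²)/(-1 + 2*((0 - 3)*(4 + 7)))) = 49 + √65*((-1 - 3*11 - 2*(-3*11)²)/(-1 + 2*(-3*11))) = 49 + √65*((-1 - 33 - 2*(-33)²)/(-1 + 2*(-33))) = 49 + √65*((-1 - 33 - 2*1089)/(-1 - 66)) = 49 + √65*((-1 - 33 - 2178)/(-67)) = 49 + √65*(-1/67*(-2212)) = 49 + √65*(2212/67) = 49 + 2212*√65/67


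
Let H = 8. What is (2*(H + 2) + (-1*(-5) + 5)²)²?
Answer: 14400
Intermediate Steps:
(2*(H + 2) + (-1*(-5) + 5)²)² = (2*(8 + 2) + (-1*(-5) + 5)²)² = (2*10 + (5 + 5)²)² = (20 + 10²)² = (20 + 100)² = 120² = 14400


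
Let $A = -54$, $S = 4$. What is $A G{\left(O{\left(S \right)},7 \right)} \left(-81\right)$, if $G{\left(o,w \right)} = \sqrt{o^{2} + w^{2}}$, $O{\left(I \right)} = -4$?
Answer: $4374 \sqrt{65} \approx 35264.0$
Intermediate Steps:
$A G{\left(O{\left(S \right)},7 \right)} \left(-81\right) = - 54 \sqrt{\left(-4\right)^{2} + 7^{2}} \left(-81\right) = - 54 \sqrt{16 + 49} \left(-81\right) = - 54 \sqrt{65} \left(-81\right) = 4374 \sqrt{65}$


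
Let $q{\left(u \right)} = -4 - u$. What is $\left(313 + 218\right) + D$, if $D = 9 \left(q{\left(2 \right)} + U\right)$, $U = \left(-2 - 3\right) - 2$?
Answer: $414$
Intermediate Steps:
$U = -7$ ($U = -5 - 2 = -7$)
$D = -117$ ($D = 9 \left(\left(-4 - 2\right) - 7\right) = 9 \left(-6 - 7\right) = 9 \left(-13\right) = -117$)
$\left(313 + 218\right) + D = \left(313 + 218\right) - 117 = 531 - 117 = 414$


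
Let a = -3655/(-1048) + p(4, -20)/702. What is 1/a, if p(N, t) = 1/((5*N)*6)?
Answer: 11035440/38487281 ≈ 0.28673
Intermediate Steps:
p(N, t) = 1/(30*N)
a = 38487281/11035440 (a = -3655/(-1048) + ((1/30)/4)/702 = -3655*(-1/1048) + ((1/30)*(¼))*(1/702) = 3655/1048 + (1/120)*(1/702) = 3655/1048 + 1/84240 = 38487281/11035440 ≈ 3.4876)
1/a = 1/(38487281/11035440) = 11035440/38487281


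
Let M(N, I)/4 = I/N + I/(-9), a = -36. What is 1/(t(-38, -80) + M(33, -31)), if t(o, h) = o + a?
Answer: -99/6334 ≈ -0.015630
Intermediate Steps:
t(o, h) = -36 + o (t(o, h) = o - 36 = -36 + o)
M(N, I) = -4*I/9 + 4*I/N (M(N, I) = 4*(I/N + I/(-9)) = 4*(I/N + I*(-⅑)) = 4*(I/N - I/9) = 4*(-I/9 + I/N) = -4*I/9 + 4*I/N)
1/(t(-38, -80) + M(33, -31)) = 1/((-36 - 38) + (4/9)*(-31)*(9 - 1*33)/33) = 1/(-74 + (4/9)*(-31)*(1/33)*(9 - 33)) = 1/(-74 + (4/9)*(-31)*(1/33)*(-24)) = 1/(-74 + 992/99) = 1/(-6334/99) = -99/6334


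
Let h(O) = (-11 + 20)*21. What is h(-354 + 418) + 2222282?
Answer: 2222471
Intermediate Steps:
h(O) = 189 (h(O) = 9*21 = 189)
h(-354 + 418) + 2222282 = 189 + 2222282 = 2222471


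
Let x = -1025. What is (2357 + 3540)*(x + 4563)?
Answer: 20863586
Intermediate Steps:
(2357 + 3540)*(x + 4563) = (2357 + 3540)*(-1025 + 4563) = 5897*3538 = 20863586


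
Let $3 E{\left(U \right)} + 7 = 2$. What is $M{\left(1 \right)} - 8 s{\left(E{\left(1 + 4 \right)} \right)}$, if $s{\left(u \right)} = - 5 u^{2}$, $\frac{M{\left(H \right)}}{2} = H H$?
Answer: $\frac{1018}{9} \approx 113.11$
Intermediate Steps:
$M{\left(H \right)} = 2 H^{2}$ ($M{\left(H \right)} = 2 H H = 2 H^{2}$)
$E{\left(U \right)} = - \frac{5}{3}$ ($E{\left(U \right)} = - \frac{7}{3} + \frac{1}{3} \cdot 2 = - \frac{7}{3} + \frac{2}{3} = - \frac{5}{3}$)
$M{\left(1 \right)} - 8 s{\left(E{\left(1 + 4 \right)} \right)} = 2 \cdot 1^{2} - 8 \left(- 5 \left(- \frac{5}{3}\right)^{2}\right) = 2 \cdot 1 - 8 \left(\left(-5\right) \frac{25}{9}\right) = 2 - - \frac{1000}{9} = 2 + \frac{1000}{9} = \frac{1018}{9}$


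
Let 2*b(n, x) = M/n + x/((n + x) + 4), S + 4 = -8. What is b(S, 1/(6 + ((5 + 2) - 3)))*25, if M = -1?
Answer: 1675/1896 ≈ 0.88344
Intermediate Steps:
S = -12 (S = -4 - 8 = -12)
b(n, x) = -1/(2*n) + x/(2*(4 + n + x)) (b(n, x) = (-1/n + x/((n + x) + 4))/2 = (-1/n + x/(4 + n + x))/2 = -1/(2*n) + x/(2*(4 + n + x)))
b(S, 1/(6 + ((5 + 2) - 3)))*25 = ((½)*(-4 - 1*(-12) - 1/(6 + ((5 + 2) - 3)) - 12/(6 + ((5 + 2) - 3)))/(-12*(4 - 12 + 1/(6 + ((5 + 2) - 3)))))*25 = ((½)*(-1/12)*(-4 + 12 - 1/(6 + (7 - 3)) - 12/(6 + (7 - 3)))/(4 - 12 + 1/(6 + (7 - 3))))*25 = ((½)*(-1/12)*(-4 + 12 - 1/(6 + 4) - 12/(6 + 4))/(4 - 12 + 1/(6 + 4)))*25 = ((½)*(-1/12)*(-4 + 12 - 1/10 - 12/10)/(4 - 12 + 1/10))*25 = ((½)*(-1/12)*(-4 + 12 - 1*⅒ - 12*⅒)/(4 - 12 + ⅒))*25 = ((½)*(-1/12)*(-4 + 12 - ⅒ - 6/5)/(-79/10))*25 = ((½)*(-1/12)*(-10/79)*(67/10))*25 = (67/1896)*25 = 1675/1896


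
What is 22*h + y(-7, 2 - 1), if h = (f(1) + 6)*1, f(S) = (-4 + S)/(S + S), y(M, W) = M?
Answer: 92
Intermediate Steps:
f(S) = (-4 + S)/(2*S) (f(S) = (-4 + S)/((2*S)) = (-4 + S)*(1/(2*S)) = (-4 + S)/(2*S))
h = 9/2 (h = ((½)*(-4 + 1)/1 + 6)*1 = ((½)*1*(-3) + 6)*1 = (-3/2 + 6)*1 = (9/2)*1 = 9/2 ≈ 4.5000)
22*h + y(-7, 2 - 1) = 22*(9/2) - 7 = 99 - 7 = 92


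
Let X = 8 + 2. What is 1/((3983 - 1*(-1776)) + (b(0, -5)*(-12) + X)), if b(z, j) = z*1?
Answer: 1/5769 ≈ 0.00017334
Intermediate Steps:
X = 10
b(z, j) = z
1/((3983 - 1*(-1776)) + (b(0, -5)*(-12) + X)) = 1/((3983 - 1*(-1776)) + (0*(-12) + 10)) = 1/((3983 + 1776) + (0 + 10)) = 1/(5759 + 10) = 1/5769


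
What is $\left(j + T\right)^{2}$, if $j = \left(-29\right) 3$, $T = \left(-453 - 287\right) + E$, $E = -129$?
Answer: $913936$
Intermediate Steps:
$T = -869$ ($T = \left(-453 - 287\right) - 129 = -740 - 129 = -869$)
$j = -87$
$\left(j + T\right)^{2} = \left(-87 - 869\right)^{2} = \left(-956\right)^{2} = 913936$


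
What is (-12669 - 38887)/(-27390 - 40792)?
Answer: 25778/34091 ≈ 0.75615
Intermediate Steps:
(-12669 - 38887)/(-27390 - 40792) = -51556/(-68182) = -51556*(-1/68182) = 25778/34091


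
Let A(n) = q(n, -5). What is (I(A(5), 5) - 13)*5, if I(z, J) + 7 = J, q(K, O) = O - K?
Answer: -75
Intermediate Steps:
A(n) = -5 - n
I(z, J) = -7 + J
(I(A(5), 5) - 13)*5 = ((-7 + 5) - 13)*5 = (-2 - 13)*5 = -15*5 = -75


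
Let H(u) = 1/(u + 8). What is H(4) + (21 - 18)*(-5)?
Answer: -179/12 ≈ -14.917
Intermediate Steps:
H(u) = 1/(8 + u)
H(4) + (21 - 18)*(-5) = 1/(8 + 4) + (21 - 18)*(-5) = 1/12 + 3*(-5) = 1/12 - 15 = -179/12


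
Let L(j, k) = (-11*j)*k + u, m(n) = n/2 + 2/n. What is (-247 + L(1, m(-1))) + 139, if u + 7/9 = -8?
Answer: -1607/18 ≈ -89.278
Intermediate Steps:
u = -79/9 (u = -7/9 - 8 = -79/9 ≈ -8.7778)
m(n) = n/2 + 2/n (m(n) = n*(1/2) + 2/n = n/2 + 2/n)
L(j, k) = -79/9 - 11*j*k (L(j, k) = (-11*j)*k - 79/9 = -11*j*k - 79/9 = -79/9 - 11*j*k)
(-247 + L(1, m(-1))) + 139 = (-247 + (-79/9 - 11*1*((1/2)*(-1) + 2/(-1)))) + 139 = (-247 + (-79/9 - 11*1*(-1/2 + 2*(-1)))) + 139 = (-247 + (-79/9 - 11*1*(-1/2 - 2))) + 139 = (-247 + (-79/9 - 11*1*(-5/2))) + 139 = (-247 + (-79/9 + 55/2)) + 139 = (-247 + 337/18) + 139 = -4109/18 + 139 = -1607/18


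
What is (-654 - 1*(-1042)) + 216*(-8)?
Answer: -1340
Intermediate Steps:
(-654 - 1*(-1042)) + 216*(-8) = (-654 + 1042) - 1728 = 388 - 1728 = -1340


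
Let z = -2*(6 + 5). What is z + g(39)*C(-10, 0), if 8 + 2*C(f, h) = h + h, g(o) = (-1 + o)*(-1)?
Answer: 130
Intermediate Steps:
g(o) = 1 - o
C(f, h) = -4 + h (C(f, h) = -4 + (h + h)/2 = -4 + (2*h)/2 = -4 + h)
z = -22 (z = -2*11 = -22)
z + g(39)*C(-10, 0) = -22 + (1 - 1*39)*(-4 + 0) = -22 + (1 - 39)*(-4) = -22 - 38*(-4) = -22 + 152 = 130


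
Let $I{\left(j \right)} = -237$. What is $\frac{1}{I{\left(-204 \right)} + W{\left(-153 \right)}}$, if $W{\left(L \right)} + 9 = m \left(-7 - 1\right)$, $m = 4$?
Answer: $- \frac{1}{278} \approx -0.0035971$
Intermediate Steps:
$W{\left(L \right)} = -41$ ($W{\left(L \right)} = -9 + 4 \left(-7 - 1\right) = -9 + 4 \left(-8\right) = -9 - 32 = -41$)
$\frac{1}{I{\left(-204 \right)} + W{\left(-153 \right)}} = \frac{1}{-237 - 41} = \frac{1}{-278} = - \frac{1}{278}$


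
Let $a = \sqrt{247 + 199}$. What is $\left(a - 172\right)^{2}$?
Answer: $\left(172 - \sqrt{446}\right)^{2} \approx 22765.0$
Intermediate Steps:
$a = \sqrt{446} \approx 21.119$
$\left(a - 172\right)^{2} = \left(\sqrt{446} - 172\right)^{2} = \left(-172 + \sqrt{446}\right)^{2}$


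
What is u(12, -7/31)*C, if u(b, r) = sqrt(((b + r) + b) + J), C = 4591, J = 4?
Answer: 4591*sqrt(26691)/31 ≈ 24195.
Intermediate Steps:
u(b, r) = sqrt(4 + r + 2*b) (u(b, r) = sqrt(((b + r) + b) + 4) = sqrt((r + 2*b) + 4) = sqrt(4 + r + 2*b))
u(12, -7/31)*C = sqrt(4 - 7/31 + 2*12)*4591 = sqrt(4 - 7*1/31 + 24)*4591 = sqrt(4 - 7/31 + 24)*4591 = sqrt(861/31)*4591 = (sqrt(26691)/31)*4591 = 4591*sqrt(26691)/31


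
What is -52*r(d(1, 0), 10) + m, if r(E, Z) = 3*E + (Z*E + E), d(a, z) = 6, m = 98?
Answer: -4270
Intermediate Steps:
r(E, Z) = 4*E + E*Z (r(E, Z) = 3*E + (E*Z + E) = 3*E + (E + E*Z) = 4*E + E*Z)
-52*r(d(1, 0), 10) + m = -312*(4 + 10) + 98 = -312*14 + 98 = -52*84 + 98 = -4368 + 98 = -4270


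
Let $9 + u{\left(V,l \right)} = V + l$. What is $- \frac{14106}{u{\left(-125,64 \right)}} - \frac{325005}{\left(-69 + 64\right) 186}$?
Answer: $\frac{1195631}{2170} \approx 550.98$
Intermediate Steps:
$u{\left(V,l \right)} = -9 + V + l$ ($u{\left(V,l \right)} = -9 + \left(V + l\right) = -9 + V + l$)
$- \frac{14106}{u{\left(-125,64 \right)}} - \frac{325005}{\left(-69 + 64\right) 186} = - \frac{14106}{-9 - 125 + 64} - \frac{325005}{\left(-69 + 64\right) 186} = - \frac{14106}{-70} - \frac{325005}{\left(-5\right) 186} = \left(-14106\right) \left(- \frac{1}{70}\right) - \frac{325005}{-930} = \frac{7053}{35} - - \frac{21667}{62} = \frac{7053}{35} + \frac{21667}{62} = \frac{1195631}{2170}$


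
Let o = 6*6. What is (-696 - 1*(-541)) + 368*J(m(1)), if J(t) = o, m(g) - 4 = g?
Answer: 13093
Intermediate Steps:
m(g) = 4 + g
o = 36
J(t) = 36
(-696 - 1*(-541)) + 368*J(m(1)) = (-696 - 1*(-541)) + 368*36 = (-696 + 541) + 13248 = -155 + 13248 = 13093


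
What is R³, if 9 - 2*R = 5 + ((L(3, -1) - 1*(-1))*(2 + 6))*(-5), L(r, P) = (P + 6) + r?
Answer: 6028568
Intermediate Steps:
L(r, P) = 6 + P + r (L(r, P) = (6 + P) + r = 6 + P + r)
R = 182 (R = 9/2 - (5 + (((6 - 1 + 3) - 1*(-1))*(2 + 6))*(-5))/2 = 9/2 - (5 + ((8 + 1)*8)*(-5))/2 = 9/2 - (5 + (9*8)*(-5))/2 = 9/2 - (5 + 72*(-5))/2 = 9/2 - (5 - 360)/2 = 9/2 - ½*(-355) = 9/2 + 355/2 = 182)
R³ = 182³ = 6028568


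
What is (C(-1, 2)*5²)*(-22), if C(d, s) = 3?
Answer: -1650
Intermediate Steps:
(C(-1, 2)*5²)*(-22) = (3*5²)*(-22) = (3*25)*(-22) = 75*(-22) = -1650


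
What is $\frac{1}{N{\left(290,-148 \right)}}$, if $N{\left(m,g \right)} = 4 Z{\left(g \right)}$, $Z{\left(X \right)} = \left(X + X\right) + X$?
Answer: $- \frac{1}{1776} \approx -0.00056306$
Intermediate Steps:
$Z{\left(X \right)} = 3 X$ ($Z{\left(X \right)} = 2 X + X = 3 X$)
$N{\left(m,g \right)} = 12 g$ ($N{\left(m,g \right)} = 4 \cdot 3 g = 12 g$)
$\frac{1}{N{\left(290,-148 \right)}} = \frac{1}{12 \left(-148\right)} = \frac{1}{-1776} = - \frac{1}{1776}$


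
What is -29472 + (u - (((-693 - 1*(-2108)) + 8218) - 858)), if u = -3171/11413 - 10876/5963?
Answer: -2603070121054/68055719 ≈ -38249.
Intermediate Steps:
u = -143036461/68055719 (u = -3171*1/11413 - 10876*1/5963 = -3171/11413 - 10876/5963 = -143036461/68055719 ≈ -2.1018)
-29472 + (u - (((-693 - 1*(-2108)) + 8218) - 858)) = -29472 + (-143036461/68055719 - (((-693 - 1*(-2108)) + 8218) - 858)) = -29472 + (-143036461/68055719 - (((-693 + 2108) + 8218) - 858)) = -29472 + (-143036461/68055719 - ((1415 + 8218) - 858)) = -29472 + (-143036461/68055719 - (9633 - 858)) = -29472 + (-143036461/68055719 - 1*8775) = -29472 + (-143036461/68055719 - 8775) = -29472 - 597331970686/68055719 = -2603070121054/68055719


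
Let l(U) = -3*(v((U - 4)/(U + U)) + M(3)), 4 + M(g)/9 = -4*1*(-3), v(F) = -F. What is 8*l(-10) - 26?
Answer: -8686/5 ≈ -1737.2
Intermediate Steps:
M(g) = 72 (M(g) = -36 + 9*(-4*1*(-3)) = -36 + 9*(-4*(-3)) = -36 + 9*12 = -36 + 108 = 72)
l(U) = -216 + 3*(-4 + U)/(2*U) (l(U) = -3*(-(U - 4)/(U + U) + 72) = -3*(-(-4 + U)/(2*U) + 72) = -3*(72 - (-4 + U)/(2*U)) = -216 + 3*(-4 + U)/(2*U))
8*l(-10) - 26 = 8*(-429/2 - 6/(-10)) - 26 = 8*(-429/2 - 6*(-⅒)) - 26 = 8*(-429/2 + ⅗) - 26 = 8*(-2139/10) - 26 = -8556/5 - 26 = -8686/5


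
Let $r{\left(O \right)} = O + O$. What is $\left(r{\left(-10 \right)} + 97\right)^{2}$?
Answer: $5929$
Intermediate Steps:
$r{\left(O \right)} = 2 O$
$\left(r{\left(-10 \right)} + 97\right)^{2} = \left(2 \left(-10\right) + 97\right)^{2} = \left(-20 + 97\right)^{2} = 77^{2} = 5929$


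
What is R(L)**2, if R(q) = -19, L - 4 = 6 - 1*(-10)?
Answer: 361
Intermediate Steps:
L = 20 (L = 4 + (6 - 1*(-10)) = 4 + (6 + 10) = 4 + 16 = 20)
R(L)**2 = (-19)**2 = 361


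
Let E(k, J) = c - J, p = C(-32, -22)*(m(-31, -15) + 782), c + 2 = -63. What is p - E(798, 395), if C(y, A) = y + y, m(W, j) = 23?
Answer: -51060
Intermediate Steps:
c = -65 (c = -2 - 63 = -65)
C(y, A) = 2*y
p = -51520 (p = (2*(-32))*(23 + 782) = -64*805 = -51520)
E(k, J) = -65 - J
p - E(798, 395) = -51520 - (-65 - 1*395) = -51520 - (-65 - 395) = -51520 - 1*(-460) = -51520 + 460 = -51060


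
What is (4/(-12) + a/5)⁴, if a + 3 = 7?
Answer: 2401/50625 ≈ 0.047427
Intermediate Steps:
a = 4 (a = -3 + 7 = 4)
(4/(-12) + a/5)⁴ = (4/(-12) + 4/5)⁴ = (4*(-1/12) + 4*(⅕))⁴ = (-⅓ + ⅘)⁴ = (7/15)⁴ = 2401/50625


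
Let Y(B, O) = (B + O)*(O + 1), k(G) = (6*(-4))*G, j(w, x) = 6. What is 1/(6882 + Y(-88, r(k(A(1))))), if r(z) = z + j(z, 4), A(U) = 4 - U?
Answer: 1/16892 ≈ 5.9200e-5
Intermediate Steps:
k(G) = -24*G
r(z) = 6 + z (r(z) = z + 6 = 6 + z)
Y(B, O) = (1 + O)*(B + O) (Y(B, O) = (B + O)*(1 + O) = (1 + O)*(B + O))
1/(6882 + Y(-88, r(k(A(1))))) = 1/(6882 + (-88 + (6 - 24*(4 - 1*1)) + (6 - 24*(4 - 1*1))**2 - 88*(6 - 24*(4 - 1*1)))) = 1/(6882 + (-88 + (6 - 24*(4 - 1)) + (6 - 24*(4 - 1))**2 - 88*(6 - 24*(4 - 1)))) = 1/(6882 + (-88 + (6 - 24*3) + (6 - 24*3)**2 - 88*(6 - 24*3))) = 1/(6882 + (-88 + (6 - 72) + (6 - 72)**2 - 88*(6 - 72))) = 1/(6882 + (-88 - 66 + (-66)**2 - 88*(-66))) = 1/(6882 + (-88 - 66 + 4356 + 5808)) = 1/(6882 + 10010) = 1/16892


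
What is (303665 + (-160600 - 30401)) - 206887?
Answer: -94223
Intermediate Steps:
(303665 + (-160600 - 30401)) - 206887 = (303665 - 191001) - 206887 = 112664 - 206887 = -94223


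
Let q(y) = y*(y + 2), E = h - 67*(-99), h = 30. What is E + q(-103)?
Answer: 17066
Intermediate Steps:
E = 6663 (E = 30 - 67*(-99) = 30 + 6633 = 6663)
q(y) = y*(2 + y)
E + q(-103) = 6663 - 103*(2 - 103) = 6663 - 103*(-101) = 6663 + 10403 = 17066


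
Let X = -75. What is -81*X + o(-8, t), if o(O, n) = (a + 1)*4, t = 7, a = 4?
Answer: 6095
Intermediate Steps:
o(O, n) = 20 (o(O, n) = (4 + 1)*4 = 5*4 = 20)
-81*X + o(-8, t) = -81*(-75) + 20 = 6075 + 20 = 6095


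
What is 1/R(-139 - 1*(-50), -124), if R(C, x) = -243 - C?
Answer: -1/154 ≈ -0.0064935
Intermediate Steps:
1/R(-139 - 1*(-50), -124) = 1/(-243 - (-139 - 1*(-50))) = 1/(-243 - (-139 + 50)) = 1/(-243 - 1*(-89)) = 1/(-243 + 89) = 1/(-154) = -1/154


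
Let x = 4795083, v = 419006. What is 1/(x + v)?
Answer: 1/5214089 ≈ 1.9179e-7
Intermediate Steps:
1/(x + v) = 1/(4795083 + 419006) = 1/5214089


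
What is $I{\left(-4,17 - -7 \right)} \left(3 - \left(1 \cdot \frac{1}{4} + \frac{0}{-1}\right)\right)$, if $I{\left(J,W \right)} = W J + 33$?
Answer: $- \frac{693}{4} \approx -173.25$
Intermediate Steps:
$I{\left(J,W \right)} = 33 + J W$ ($I{\left(J,W \right)} = J W + 33 = 33 + J W$)
$I{\left(-4,17 - -7 \right)} \left(3 - \left(1 \cdot \frac{1}{4} + \frac{0}{-1}\right)\right) = \left(33 - 4 \left(17 - -7\right)\right) \left(3 - \left(1 \cdot \frac{1}{4} + \frac{0}{-1}\right)\right) = \left(33 - 4 \left(17 + 7\right)\right) \left(3 - \left(1 \cdot \frac{1}{4} + 0 \left(-1\right)\right)\right) = \left(33 - 96\right) \left(3 - \left(\frac{1}{4} + 0\right)\right) = \left(33 - 96\right) \left(3 - \frac{1}{4}\right) = - 63 \left(3 - \frac{1}{4}\right) = \left(-63\right) \frac{11}{4} = - \frac{693}{4}$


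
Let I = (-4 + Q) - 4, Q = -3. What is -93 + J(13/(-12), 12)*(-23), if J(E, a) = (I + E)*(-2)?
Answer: -3893/6 ≈ -648.83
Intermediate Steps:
I = -11 (I = (-4 - 3) - 4 = -7 - 4 = -11)
J(E, a) = 22 - 2*E (J(E, a) = (-11 + E)*(-2) = 22 - 2*E)
-93 + J(13/(-12), 12)*(-23) = -93 + (22 - 26/(-12))*(-23) = -93 + (22 - 26*(-1)/12)*(-23) = -93 + (22 - 2*(-13/12))*(-23) = -93 + (22 + 13/6)*(-23) = -93 + (145/6)*(-23) = -93 - 3335/6 = -3893/6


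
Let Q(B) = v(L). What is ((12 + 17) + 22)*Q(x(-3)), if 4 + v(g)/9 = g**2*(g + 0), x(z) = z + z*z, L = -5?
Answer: -59211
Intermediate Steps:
x(z) = z + z**2
v(g) = -36 + 9*g**3 (v(g) = -36 + 9*(g**2*(g + 0)) = -36 + 9*(g**2*g) = -36 + 9*g**3)
Q(B) = -1161 (Q(B) = -36 + 9*(-5)**3 = -36 + 9*(-125) = -36 - 1125 = -1161)
((12 + 17) + 22)*Q(x(-3)) = ((12 + 17) + 22)*(-1161) = (29 + 22)*(-1161) = 51*(-1161) = -59211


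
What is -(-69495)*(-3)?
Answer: -208485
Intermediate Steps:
-(-69495)*(-3) = -23165*9 = -208485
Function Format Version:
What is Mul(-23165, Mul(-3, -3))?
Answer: -208485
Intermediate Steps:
Mul(-23165, Mul(-3, -3)) = Mul(-23165, 9) = -208485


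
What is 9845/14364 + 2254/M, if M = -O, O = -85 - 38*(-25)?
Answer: -23860531/12424860 ≈ -1.9204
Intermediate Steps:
O = 865 (O = -85 + 950 = 865)
M = -865 (M = -1*865 = -865)
9845/14364 + 2254/M = 9845/14364 + 2254/(-865) = 9845*(1/14364) + 2254*(-1/865) = 9845/14364 - 2254/865 = -23860531/12424860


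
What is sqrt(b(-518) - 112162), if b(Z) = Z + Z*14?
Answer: 2*I*sqrt(29983) ≈ 346.31*I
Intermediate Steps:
b(Z) = 15*Z (b(Z) = Z + 14*Z = 15*Z)
sqrt(b(-518) - 112162) = sqrt(15*(-518) - 112162) = sqrt(-7770 - 112162) = sqrt(-119932) = 2*I*sqrt(29983)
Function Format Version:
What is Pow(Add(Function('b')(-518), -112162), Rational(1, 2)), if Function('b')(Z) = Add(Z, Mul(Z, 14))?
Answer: Mul(2, I, Pow(29983, Rational(1, 2))) ≈ Mul(346.31, I)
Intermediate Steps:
Function('b')(Z) = Mul(15, Z) (Function('b')(Z) = Add(Z, Mul(14, Z)) = Mul(15, Z))
Pow(Add(Function('b')(-518), -112162), Rational(1, 2)) = Pow(Add(Mul(15, -518), -112162), Rational(1, 2)) = Pow(Add(-7770, -112162), Rational(1, 2)) = Pow(-119932, Rational(1, 2)) = Mul(2, I, Pow(29983, Rational(1, 2)))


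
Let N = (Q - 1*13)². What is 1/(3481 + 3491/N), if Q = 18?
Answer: 25/90516 ≈ 0.00027619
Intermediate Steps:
N = 25 (N = (18 - 1*13)² = (18 - 13)² = 5² = 25)
1/(3481 + 3491/N) = 1/(3481 + 3491/25) = 1/(90516/25) = 25/90516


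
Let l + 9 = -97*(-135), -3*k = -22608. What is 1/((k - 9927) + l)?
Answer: 1/10695 ≈ 9.3502e-5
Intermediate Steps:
k = 7536 (k = -⅓*(-22608) = 7536)
l = 13086 (l = -9 - 97*(-135) = -9 + 13095 = 13086)
1/((k - 9927) + l) = 1/((7536 - 9927) + 13086) = 1/(-2391 + 13086) = 1/10695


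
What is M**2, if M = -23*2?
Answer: 2116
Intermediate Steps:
M = -46
M**2 = (-46)**2 = 2116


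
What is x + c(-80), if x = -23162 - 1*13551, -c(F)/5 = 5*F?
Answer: -34713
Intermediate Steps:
c(F) = -25*F
x = -36713 (x = -23162 - 13551 = -36713)
x + c(-80) = -36713 - 25*(-80) = -36713 + 2000 = -34713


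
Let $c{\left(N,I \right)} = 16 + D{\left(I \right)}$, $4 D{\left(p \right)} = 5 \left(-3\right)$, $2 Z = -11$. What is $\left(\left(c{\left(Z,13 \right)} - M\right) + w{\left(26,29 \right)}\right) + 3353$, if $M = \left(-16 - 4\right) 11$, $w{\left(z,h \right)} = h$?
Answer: $\frac{14457}{4} \approx 3614.3$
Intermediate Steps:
$Z = - \frac{11}{2}$ ($Z = \frac{1}{2} \left(-11\right) = - \frac{11}{2} \approx -5.5$)
$D{\left(p \right)} = - \frac{15}{4}$ ($D{\left(p \right)} = \frac{5 \left(-3\right)}{4} = \frac{1}{4} \left(-15\right) = - \frac{15}{4}$)
$c{\left(N,I \right)} = \frac{49}{4}$ ($c{\left(N,I \right)} = 16 - \frac{15}{4} = \frac{49}{4}$)
$M = -220$ ($M = \left(-20\right) 11 = -220$)
$\left(\left(c{\left(Z,13 \right)} - M\right) + w{\left(26,29 \right)}\right) + 3353 = \left(\left(\frac{49}{4} - -220\right) + 29\right) + 3353 = \left(\left(\frac{49}{4} + 220\right) + 29\right) + 3353 = \left(\frac{929}{4} + 29\right) + 3353 = \frac{1045}{4} + 3353 = \frac{14457}{4}$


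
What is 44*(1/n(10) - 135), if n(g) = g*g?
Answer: -148489/25 ≈ -5939.6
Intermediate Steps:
n(g) = g**2
44*(1/n(10) - 135) = 44*(1/(10**2) - 135) = 44*(1/100 - 135) = 44*(-13499/100) = -148489/25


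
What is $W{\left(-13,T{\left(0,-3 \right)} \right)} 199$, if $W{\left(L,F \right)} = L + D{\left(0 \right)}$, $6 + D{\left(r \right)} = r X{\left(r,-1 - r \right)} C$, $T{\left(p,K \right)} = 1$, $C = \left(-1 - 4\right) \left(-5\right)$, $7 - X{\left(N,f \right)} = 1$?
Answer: $-3781$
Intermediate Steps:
$X{\left(N,f \right)} = 6$ ($X{\left(N,f \right)} = 7 - 1 = 6$)
$C = 25$ ($C = \left(-5\right) \left(-5\right) = 25$)
$D{\left(r \right)} = -6 + 150 r$ ($D{\left(r \right)} = -6 + r 6 \cdot 25 = -6 + 6 r 25 = -6 + 150 r$)
$W{\left(L,F \right)} = -6 + L$ ($W{\left(L,F \right)} = L + \left(-6 + 150 \cdot 0\right) = L + \left(-6 + 0\right) = L - 6 = -6 + L$)
$W{\left(-13,T{\left(0,-3 \right)} \right)} 199 = \left(-6 - 13\right) 199 = \left(-19\right) 199 = -3781$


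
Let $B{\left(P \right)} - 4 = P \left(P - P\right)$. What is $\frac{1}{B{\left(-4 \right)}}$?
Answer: $\frac{1}{4} \approx 0.25$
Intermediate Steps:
$B{\left(P \right)} = 4$ ($B{\left(P \right)} = 4 + P \left(P - P\right) = 4 + P 0 = 4 + 0 = 4$)
$\frac{1}{B{\left(-4 \right)}} = \frac{1}{4}$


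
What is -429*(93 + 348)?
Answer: -189189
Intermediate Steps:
-429*(93 + 348) = -429*441 = -189189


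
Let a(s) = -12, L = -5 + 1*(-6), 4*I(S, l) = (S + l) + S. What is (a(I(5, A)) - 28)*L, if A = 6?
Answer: 440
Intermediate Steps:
I(S, l) = S/2 + l/4 (I(S, l) = ((S + l) + S)/4 = (l + 2*S)/4 = S/2 + l/4)
L = -11 (L = -5 - 6 = -11)
(a(I(5, A)) - 28)*L = (-12 - 28)*(-11) = -40*(-11) = 440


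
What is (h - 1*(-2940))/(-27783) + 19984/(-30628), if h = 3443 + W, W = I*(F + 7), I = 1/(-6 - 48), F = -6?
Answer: -10134631289/11487659274 ≈ -0.88222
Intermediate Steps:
I = -1/54 (I = 1/(-54) = -1/54 ≈ -0.018519)
W = -1/54 (W = -(-6 + 7)/54 = -1/54*1 = -1/54 ≈ -0.018519)
h = 185921/54 (h = 3443 - 1/54 = 185921/54 ≈ 3443.0)
(h - 1*(-2940))/(-27783) + 19984/(-30628) = (185921/54 - 1*(-2940))/(-27783) + 19984/(-30628) = (185921/54 + 2940)*(-1/27783) + 19984*(-1/30628) = (344681/54)*(-1/27783) - 4996/7657 = -344681/1500282 - 4996/7657 = -10134631289/11487659274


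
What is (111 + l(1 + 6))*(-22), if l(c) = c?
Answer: -2596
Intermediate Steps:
(111 + l(1 + 6))*(-22) = (111 + (1 + 6))*(-22) = (111 + 7)*(-22) = 118*(-22) = -2596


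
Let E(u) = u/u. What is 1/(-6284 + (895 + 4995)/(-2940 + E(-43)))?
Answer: -2939/18474566 ≈ -0.00015908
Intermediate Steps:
E(u) = 1
1/(-6284 + (895 + 4995)/(-2940 + E(-43))) = 1/(-6284 + (895 + 4995)/(-2940 + 1)) = 1/(-6284 + 5890/(-2939)) = 1/(-6284 + 5890*(-1/2939)) = 1/(-6284 - 5890/2939) = 1/(-18474566/2939) = -2939/18474566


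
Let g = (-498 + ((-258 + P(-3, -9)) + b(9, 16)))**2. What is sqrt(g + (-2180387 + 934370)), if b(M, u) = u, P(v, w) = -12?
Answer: I*sqrt(680513) ≈ 824.93*I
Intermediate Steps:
g = 565504 (g = (-498 + ((-258 - 12) + 16))**2 = (-498 + (-270 + 16))**2 = (-498 - 254)**2 = (-752)**2 = 565504)
sqrt(g + (-2180387 + 934370)) = sqrt(565504 + (-2180387 + 934370)) = sqrt(565504 - 1246017) = sqrt(-680513) = I*sqrt(680513)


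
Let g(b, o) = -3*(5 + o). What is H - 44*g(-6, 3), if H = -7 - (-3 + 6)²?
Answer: 1040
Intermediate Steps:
g(b, o) = -15 - 3*o
H = -16 (H = -7 - 1*3² = -7 - 1*9 = -7 - 9 = -16)
H - 44*g(-6, 3) = -16 - 44*(-15 - 3*3) = -16 - 44*(-15 - 9) = -16 - 44*(-24) = -16 + 1056 = 1040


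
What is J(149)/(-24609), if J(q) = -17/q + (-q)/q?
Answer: 166/3666741 ≈ 4.5272e-5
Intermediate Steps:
J(q) = -1 - 17/q (J(q) = -17/q - 1 = -1 - 17/q)
J(149)/(-24609) = ((-17 - 1*149)/149)/(-24609) = ((-17 - 149)/149)*(-1/24609) = ((1/149)*(-166))*(-1/24609) = -166/149*(-1/24609) = 166/3666741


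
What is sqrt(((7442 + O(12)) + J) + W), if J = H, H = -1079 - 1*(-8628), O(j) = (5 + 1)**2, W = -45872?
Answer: I*sqrt(30845) ≈ 175.63*I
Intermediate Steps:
O(j) = 36 (O(j) = 6**2 = 36)
H = 7549 (H = -1079 + 8628 = 7549)
J = 7549
sqrt(((7442 + O(12)) + J) + W) = sqrt(((7442 + 36) + 7549) - 45872) = sqrt((7478 + 7549) - 45872) = sqrt(15027 - 45872) = sqrt(-30845) = I*sqrt(30845)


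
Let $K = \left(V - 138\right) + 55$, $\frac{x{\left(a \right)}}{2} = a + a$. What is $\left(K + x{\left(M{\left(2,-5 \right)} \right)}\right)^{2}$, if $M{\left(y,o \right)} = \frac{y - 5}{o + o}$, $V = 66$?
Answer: $\frac{6241}{25} \approx 249.64$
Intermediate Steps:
$M{\left(y,o \right)} = \frac{-5 + y}{2 o}$
$x{\left(a \right)} = 4 a$ ($x{\left(a \right)} = 2 \left(a + a\right) = 2 \cdot 2 a = 4 a$)
$K = -17$ ($K = \left(66 - 138\right) + 55 = -72 + 55 = -17$)
$\left(K + x{\left(M{\left(2,-5 \right)} \right)}\right)^{2} = \left(-17 + 4 \frac{-5 + 2}{2 \left(-5\right)}\right)^{2} = \left(-17 + 4 \cdot \frac{1}{2} \left(- \frac{1}{5}\right) \left(-3\right)\right)^{2} = \left(-17 + 4 \cdot \frac{3}{10}\right)^{2} = \left(-17 + \frac{6}{5}\right)^{2} = \left(- \frac{79}{5}\right)^{2} = \frac{6241}{25}$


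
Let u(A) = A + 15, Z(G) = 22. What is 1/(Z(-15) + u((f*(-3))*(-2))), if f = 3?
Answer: 1/55 ≈ 0.018182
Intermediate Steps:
u(A) = 15 + A
1/(Z(-15) + u((f*(-3))*(-2))) = 1/(22 + (15 + (3*(-3))*(-2))) = 1/(22 + (15 - 9*(-2))) = 1/(22 + (15 + 18)) = 1/(22 + 33) = 1/55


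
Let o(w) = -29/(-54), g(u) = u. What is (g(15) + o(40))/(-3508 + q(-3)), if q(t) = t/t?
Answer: -839/189378 ≈ -0.0044303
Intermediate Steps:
o(w) = 29/54 (o(w) = -29*(-1/54) = 29/54)
q(t) = 1
(g(15) + o(40))/(-3508 + q(-3)) = (15 + 29/54)/(-3508 + 1) = (839/54)/(-3507) = (839/54)*(-1/3507) = -839/189378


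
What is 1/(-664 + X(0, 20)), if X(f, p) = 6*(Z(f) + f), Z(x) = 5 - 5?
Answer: -1/664 ≈ -0.0015060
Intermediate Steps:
Z(x) = 0
X(f, p) = 6*f (X(f, p) = 6*(0 + f) = 6*f)
1/(-664 + X(0, 20)) = 1/(-664 + 6*0) = 1/(-664 + 0) = 1/(-664) = -1/664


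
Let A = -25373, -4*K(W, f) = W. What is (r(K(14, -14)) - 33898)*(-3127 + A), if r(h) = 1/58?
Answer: 28016682750/29 ≈ 9.6609e+8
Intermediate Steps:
K(W, f) = -W/4
r(h) = 1/58
(r(K(14, -14)) - 33898)*(-3127 + A) = (1/58 - 33898)*(-3127 - 25373) = -1966083/58*(-28500) = 28016682750/29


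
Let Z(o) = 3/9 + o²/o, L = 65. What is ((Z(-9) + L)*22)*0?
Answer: 0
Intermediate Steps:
Z(o) = ⅓ + o (Z(o) = 3*(⅑) + o = ⅓ + o)
((Z(-9) + L)*22)*0 = (((⅓ - 9) + 65)*22)*0 = ((-26/3 + 65)*22)*0 = ((169/3)*22)*0 = (3718/3)*0 = 0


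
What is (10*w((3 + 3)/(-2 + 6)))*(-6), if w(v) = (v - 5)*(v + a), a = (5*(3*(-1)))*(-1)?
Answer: 3465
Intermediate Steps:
a = 15 (a = (5*(-3))*(-1) = -15*(-1) = 15)
w(v) = (-5 + v)*(15 + v) (w(v) = (v - 5)*(v + 15) = (-5 + v)*(15 + v))
(10*w((3 + 3)/(-2 + 6)))*(-6) = (10*(-75 + ((3 + 3)/(-2 + 6))² + 10*((3 + 3)/(-2 + 6))))*(-6) = (10*(-75 + (6/4)² + 10*(6/4)))*(-6) = (10*(-75 + (6*(¼))² + 10*(6*(¼))))*(-6) = (10*(-75 + (3/2)² + 10*(3/2)))*(-6) = (10*(-75 + 9/4 + 15))*(-6) = (10*(-231/4))*(-6) = -1155/2*(-6) = 3465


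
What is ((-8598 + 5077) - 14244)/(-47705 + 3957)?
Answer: 17765/43748 ≈ 0.40608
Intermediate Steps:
((-8598 + 5077) - 14244)/(-47705 + 3957) = (-3521 - 14244)/(-43748) = -17765*(-1/43748) = 17765/43748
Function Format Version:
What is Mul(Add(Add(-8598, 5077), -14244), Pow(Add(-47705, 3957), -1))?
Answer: Rational(17765, 43748) ≈ 0.40608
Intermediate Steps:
Mul(Add(Add(-8598, 5077), -14244), Pow(Add(-47705, 3957), -1)) = Mul(Add(-3521, -14244), Pow(-43748, -1)) = Mul(-17765, Rational(-1, 43748)) = Rational(17765, 43748)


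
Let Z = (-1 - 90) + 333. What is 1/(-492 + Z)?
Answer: -1/250 ≈ -0.0040000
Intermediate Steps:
Z = 242 (Z = -91 + 333 = 242)
1/(-492 + Z) = 1/(-492 + 242) = 1/(-250) = -1/250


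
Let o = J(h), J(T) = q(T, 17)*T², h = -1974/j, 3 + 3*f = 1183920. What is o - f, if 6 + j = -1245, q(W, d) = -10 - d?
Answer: -7626119011/19321 ≈ -3.9471e+5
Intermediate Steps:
j = -1251 (j = -6 - 1245 = -1251)
f = 394639 (f = -1 + (⅓)*1183920 = -1 + 394640 = 394639)
h = 658/417 (h = -1974/(-1251) = -1974*(-1/1251) = 658/417 ≈ 1.5779)
J(T) = -27*T² (J(T) = (-10 - 1*17)*T² = (-10 - 17)*T² = -27*T²)
o = -1298892/19321 (o = -27*(658/417)² = -27*432964/173889 = -1298892/19321 ≈ -67.227)
o - f = -1298892/19321 - 1*394639 = -1298892/19321 - 394639 = -7626119011/19321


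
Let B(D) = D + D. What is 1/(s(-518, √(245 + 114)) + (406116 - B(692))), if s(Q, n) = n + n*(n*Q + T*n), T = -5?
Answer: 216975/47078150266 - √359/47078150266 ≈ 4.6084e-6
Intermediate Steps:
B(D) = 2*D
s(Q, n) = n + n*(-5*n + Q*n) (s(Q, n) = n + n*(n*Q - 5*n) = n + n*(Q*n - 5*n) = n + n*(-5*n + Q*n))
1/(s(-518, √(245 + 114)) + (406116 - B(692))) = 1/(√(245 + 114)*(1 - 5*√(245 + 114) - 518*√(245 + 114)) + (406116 - 2*692)) = 1/(√359*(1 - 5*√359 - 518*√359) + (406116 - 1*1384)) = 1/(√359*(1 - 523*√359) + (406116 - 1384)) = 1/(√359*(1 - 523*√359) + 404732) = 1/(404732 + √359*(1 - 523*√359))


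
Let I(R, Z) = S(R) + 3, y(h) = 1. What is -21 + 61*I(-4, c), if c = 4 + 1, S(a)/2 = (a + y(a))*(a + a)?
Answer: 3090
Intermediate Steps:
S(a) = 4*a*(1 + a) (S(a) = 2*((a + 1)*(a + a)) = 2*((1 + a)*(2*a)) = 2*(2*a*(1 + a)) = 4*a*(1 + a))
c = 5
I(R, Z) = 3 + 4*R*(1 + R) (I(R, Z) = 4*R*(1 + R) + 3 = 3 + 4*R*(1 + R))
-21 + 61*I(-4, c) = -21 + 61*(3 + 4*(-4)*(1 - 4)) = -21 + 61*(3 + 4*(-4)*(-3)) = -21 + 61*(3 + 48) = -21 + 61*51 = -21 + 3111 = 3090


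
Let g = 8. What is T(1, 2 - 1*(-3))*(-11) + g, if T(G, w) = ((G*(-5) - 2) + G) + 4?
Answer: 30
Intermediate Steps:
T(G, w) = 2 - 4*G (T(G, w) = ((-5*G - 2) + G) + 4 = ((-2 - 5*G) + G) + 4 = (-2 - 4*G) + 4 = 2 - 4*G)
T(1, 2 - 1*(-3))*(-11) + g = (2 - 4*1)*(-11) + 8 = (2 - 4)*(-11) + 8 = -2*(-11) + 8 = 22 + 8 = 30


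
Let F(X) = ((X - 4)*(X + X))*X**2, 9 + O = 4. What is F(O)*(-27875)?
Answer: -62718750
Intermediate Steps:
O = -5 (O = -9 + 4 = -5)
F(X) = 2*X**3*(-4 + X) (F(X) = ((-4 + X)*(2*X))*X**2 = (2*X*(-4 + X))*X**2 = 2*X**3*(-4 + X))
F(O)*(-27875) = (2*(-5)**3*(-4 - 5))*(-27875) = (2*(-125)*(-9))*(-27875) = 2250*(-27875) = -62718750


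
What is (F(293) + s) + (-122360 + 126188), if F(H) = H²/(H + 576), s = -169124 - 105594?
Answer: -235317561/869 ≈ -2.7079e+5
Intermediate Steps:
s = -274718
F(H) = H²/(576 + H)
(F(293) + s) + (-122360 + 126188) = (293²/(576 + 293) - 274718) + (-122360 + 126188) = (85849/869 - 274718) + 3828 = -238644093/869 + 3828 = -235317561/869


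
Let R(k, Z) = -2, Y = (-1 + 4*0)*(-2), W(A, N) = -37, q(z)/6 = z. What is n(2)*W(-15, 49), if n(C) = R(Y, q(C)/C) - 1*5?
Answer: 259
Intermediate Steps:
q(z) = 6*z
Y = 2 (Y = (-1 + 0)*(-2) = -1*(-2) = 2)
n(C) = -7 (n(C) = -2 - 1*5 = -2 - 5 = -7)
n(2)*W(-15, 49) = -7*(-37) = 259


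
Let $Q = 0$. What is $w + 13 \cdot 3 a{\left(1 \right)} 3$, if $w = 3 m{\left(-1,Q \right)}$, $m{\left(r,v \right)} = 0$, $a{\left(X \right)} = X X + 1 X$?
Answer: $234$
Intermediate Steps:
$a{\left(X \right)} = X + X^{2}$ ($a{\left(X \right)} = X^{2} + X = X + X^{2}$)
$w = 0$ ($w = 3 \cdot 0 = 0$)
$w + 13 \cdot 3 a{\left(1 \right)} 3 = 0 + 13 \cdot 3 \cdot 1 \left(1 + 1\right) 3 = 0 + 13 \cdot 3 \cdot 1 \cdot 2 \cdot 3 = 0 + 13 \cdot 3 \cdot 2 \cdot 3 = 0 + 13 \cdot 6 \cdot 3 = 0 + 13 \cdot 18 = 0 + 234 = 234$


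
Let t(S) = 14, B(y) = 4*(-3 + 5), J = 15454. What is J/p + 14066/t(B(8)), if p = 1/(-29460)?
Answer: -3186916847/7 ≈ -4.5527e+8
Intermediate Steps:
B(y) = 8 (B(y) = 4*2 = 8)
p = -1/29460 ≈ -3.3944e-5
J/p + 14066/t(B(8)) = 15454/(-1/29460) + 14066/14 = 15454*(-29460) + 14066*(1/14) = -455274840 + 7033/7 = -3186916847/7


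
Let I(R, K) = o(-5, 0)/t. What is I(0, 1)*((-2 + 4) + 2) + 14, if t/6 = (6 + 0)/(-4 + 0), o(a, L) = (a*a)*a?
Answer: 626/9 ≈ 69.556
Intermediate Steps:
o(a, L) = a³ (o(a, L) = a²*a = a³)
t = -9 (t = 6*((6 + 0)/(-4 + 0)) = 6*(6/(-4)) = 6*(6*(-¼)) = 6*(-3/2) = -9)
I(R, K) = 125/9 (I(R, K) = (-5)³/(-9) = -125*(-⅑) = 125/9)
I(0, 1)*((-2 + 4) + 2) + 14 = 125*((-2 + 4) + 2)/9 + 14 = 125*(2 + 2)/9 + 14 = (125/9)*4 + 14 = 500/9 + 14 = 626/9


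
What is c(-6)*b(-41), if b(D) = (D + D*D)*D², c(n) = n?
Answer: -16541040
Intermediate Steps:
b(D) = D²*(D + D²) (b(D) = (D + D²)*D² = D²*(D + D²))
c(-6)*b(-41) = -6*(-41)³*(1 - 41) = -(-413526)*(-40) = -6*2756840 = -16541040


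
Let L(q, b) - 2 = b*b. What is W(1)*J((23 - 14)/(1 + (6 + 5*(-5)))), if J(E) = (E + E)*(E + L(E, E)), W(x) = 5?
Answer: -35/4 ≈ -8.7500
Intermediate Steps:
L(q, b) = 2 + b² (L(q, b) = 2 + b*b = 2 + b²)
J(E) = 2*E*(2 + E + E²) (J(E) = (E + E)*(E + (2 + E²)) = (2*E)*(2 + E + E²) = 2*E*(2 + E + E²))
W(1)*J((23 - 14)/(1 + (6 + 5*(-5)))) = 5*(2*((23 - 14)/(1 + (6 + 5*(-5))))*(2 + (23 - 14)/(1 + (6 + 5*(-5))) + ((23 - 14)/(1 + (6 + 5*(-5))))²)) = 5*(2*(9/(1 + (6 - 25)))*(2 + 9/(1 + (6 - 25)) + (9/(1 + (6 - 25)))²)) = 5*(2*(9/(1 - 19))*(2 + 9/(1 - 19) + (9/(1 - 19))²)) = 5*(2*(9/(-18))*(2 + 9/(-18) + (9/(-18))²)) = 5*(2*(9*(-1/18))*(2 + 9*(-1/18) + (9*(-1/18))²)) = 5*(2*(-½)*(2 - ½ + (-½)²)) = 5*(2*(-½)*(2 - ½ + ¼)) = 5*(2*(-½)*(7/4)) = 5*(-7/4) = -35/4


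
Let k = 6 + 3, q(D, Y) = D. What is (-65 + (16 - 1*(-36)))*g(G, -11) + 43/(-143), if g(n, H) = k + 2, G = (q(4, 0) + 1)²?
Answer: -20492/143 ≈ -143.30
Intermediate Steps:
G = 25 (G = (4 + 1)² = 5² = 25)
k = 9
g(n, H) = 11 (g(n, H) = 9 + 2 = 11)
(-65 + (16 - 1*(-36)))*g(G, -11) + 43/(-143) = (-65 + (16 - 1*(-36)))*11 + 43/(-143) = (-65 + (16 + 36))*11 + 43*(-1/143) = (-65 + 52)*11 - 43/143 = -13*11 - 43/143 = -143 - 43/143 = -20492/143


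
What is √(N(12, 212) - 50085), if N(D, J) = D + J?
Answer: I*√49861 ≈ 223.3*I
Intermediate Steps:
√(N(12, 212) - 50085) = √((12 + 212) - 50085) = √(224 - 50085) = √(-49861) = I*√49861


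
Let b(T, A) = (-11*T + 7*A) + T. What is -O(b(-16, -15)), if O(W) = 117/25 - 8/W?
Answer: -1247/275 ≈ -4.5345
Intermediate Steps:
b(T, A) = -10*T + 7*A
O(W) = 117/25 - 8/W (O(W) = 117*(1/25) - 8/W = 117/25 - 8/W)
-O(b(-16, -15)) = -(117/25 - 8/(-10*(-16) + 7*(-15))) = -(117/25 - 8/(160 - 105)) = -(117/25 - 8/55) = -1*1247/275 = -1247/275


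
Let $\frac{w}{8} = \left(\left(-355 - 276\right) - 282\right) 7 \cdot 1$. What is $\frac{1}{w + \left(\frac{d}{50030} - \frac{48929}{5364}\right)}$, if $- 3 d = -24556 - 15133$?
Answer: $- \frac{134180460}{6861567035849} \approx -1.9555 \cdot 10^{-5}$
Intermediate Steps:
$d = \frac{39689}{3}$ ($d = - \frac{-24556 - 15133}{3} = \left(- \frac{1}{3}\right) \left(-39689\right) = \frac{39689}{3} \approx 13230.0$)
$w = -51128$ ($w = 8 \left(\left(-355 - 276\right) - 282\right) 7 \cdot 1 = 8 \left(-631 - 282\right) 7 = 8 \left(\left(-913\right) 7\right) = 8 \left(-6391\right) = -51128$)
$\frac{1}{w + \left(\frac{d}{50030} - \frac{48929}{5364}\right)} = \frac{1}{-51128 + \left(\frac{39689}{3 \cdot 50030} - \frac{48929}{5364}\right)} = \frac{1}{-51128 + \left(\frac{39689}{3} \cdot \frac{1}{50030} - \frac{48929}{5364}\right)} = \frac{1}{-51128 + \left(\frac{39689}{150090} - \frac{48929}{5364}\right)} = \frac{1}{-51128 - \frac{1188476969}{134180460}} = \frac{1}{- \frac{6861567035849}{134180460}} = - \frac{134180460}{6861567035849}$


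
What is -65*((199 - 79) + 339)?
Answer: -29835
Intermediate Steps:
-65*((199 - 79) + 339) = -65*(120 + 339) = -65*459 = -29835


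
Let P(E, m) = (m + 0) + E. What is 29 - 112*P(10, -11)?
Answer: 141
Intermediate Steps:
P(E, m) = E + m (P(E, m) = m + E = E + m)
29 - 112*P(10, -11) = 29 - 112*(10 - 11) = 29 - 112*(-1) = 29 + 112 = 141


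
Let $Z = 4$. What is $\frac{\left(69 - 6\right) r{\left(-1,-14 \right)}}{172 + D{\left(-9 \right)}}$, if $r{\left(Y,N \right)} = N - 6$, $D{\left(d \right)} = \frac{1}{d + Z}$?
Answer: $- \frac{6300}{859} \approx -7.3341$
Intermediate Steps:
$D{\left(d \right)} = \frac{1}{4 + d}$ ($D{\left(d \right)} = \frac{1}{d + 4} = \frac{1}{4 + d}$)
$r{\left(Y,N \right)} = -6 + N$ ($r{\left(Y,N \right)} = N - 6 = -6 + N$)
$\frac{\left(69 - 6\right) r{\left(-1,-14 \right)}}{172 + D{\left(-9 \right)}} = \frac{\left(69 - 6\right) \left(-6 - 14\right)}{172 + \frac{1}{4 - 9}} = \frac{\left(69 - 6\right) \left(-20\right)}{172 + \frac{1}{-5}} = \frac{63 \left(-20\right)}{172 - \frac{1}{5}} = - \frac{1260}{\frac{859}{5}} = \left(-1260\right) \frac{5}{859} = - \frac{6300}{859}$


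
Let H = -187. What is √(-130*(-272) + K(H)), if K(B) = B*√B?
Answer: √(35360 - 187*I*√187) ≈ 188.17 - 6.7951*I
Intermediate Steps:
K(B) = B^(3/2)
√(-130*(-272) + K(H)) = √(-130*(-272) + (-187)^(3/2)) = √(35360 - 187*I*√187)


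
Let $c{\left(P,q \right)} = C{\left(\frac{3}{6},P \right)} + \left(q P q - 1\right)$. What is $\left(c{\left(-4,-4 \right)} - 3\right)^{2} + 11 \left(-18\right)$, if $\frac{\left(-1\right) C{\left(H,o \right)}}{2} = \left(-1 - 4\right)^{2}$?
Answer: $13726$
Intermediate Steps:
$C{\left(H,o \right)} = -50$ ($C{\left(H,o \right)} = - 2 \left(-1 - 4\right)^{2} = - 2 \left(-5\right)^{2} = \left(-2\right) 25 = -50$)
$c{\left(P,q \right)} = -51 + P q^{2}$ ($c{\left(P,q \right)} = -50 + \left(q P q - 1\right) = -50 + \left(P q q - 1\right) = -50 + \left(P q^{2} - 1\right) = -50 + \left(-1 + P q^{2}\right) = -51 + P q^{2}$)
$\left(c{\left(-4,-4 \right)} - 3\right)^{2} + 11 \left(-18\right) = \left(\left(-51 - 4 \left(-4\right)^{2}\right) - 3\right)^{2} + 11 \left(-18\right) = \left(\left(-51 - 64\right) - 3\right)^{2} - 198 = \left(-115 - 3\right)^{2} - 198 = \left(-118\right)^{2} - 198 = 13924 - 198 = 13726$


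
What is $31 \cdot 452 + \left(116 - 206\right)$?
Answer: $13922$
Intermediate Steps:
$31 \cdot 452 + \left(116 - 206\right) = 14012 - 90 = 13922$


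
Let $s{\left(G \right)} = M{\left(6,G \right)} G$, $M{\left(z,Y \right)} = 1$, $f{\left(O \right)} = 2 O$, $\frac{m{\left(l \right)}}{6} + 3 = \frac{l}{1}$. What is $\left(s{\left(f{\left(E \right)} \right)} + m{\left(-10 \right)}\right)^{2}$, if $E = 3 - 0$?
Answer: $5184$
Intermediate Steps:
$m{\left(l \right)} = -18 + 6 l$ ($m{\left(l \right)} = -18 + 6 \frac{l}{1} = -18 + 6 l 1 = -18 + 6 l$)
$E = 3$ ($E = 3 + 0 = 3$)
$s{\left(G \right)} = G$ ($s{\left(G \right)} = 1 G = G$)
$\left(s{\left(f{\left(E \right)} \right)} + m{\left(-10 \right)}\right)^{2} = \left(2 \cdot 3 + \left(-18 + 6 \left(-10\right)\right)\right)^{2} = \left(6 - 78\right)^{2} = \left(-72\right)^{2} = 5184$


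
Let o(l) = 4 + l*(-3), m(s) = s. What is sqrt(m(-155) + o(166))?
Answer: I*sqrt(649) ≈ 25.475*I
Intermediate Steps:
o(l) = 4 - 3*l
sqrt(m(-155) + o(166)) = sqrt(-155 + (4 - 3*166)) = sqrt(-155 + (4 - 498)) = sqrt(-155 - 494) = sqrt(-649) = I*sqrt(649)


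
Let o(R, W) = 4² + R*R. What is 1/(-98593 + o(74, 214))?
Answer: -1/93101 ≈ -1.0741e-5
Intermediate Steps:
o(R, W) = 16 + R²
1/(-98593 + o(74, 214)) = 1/(-98593 + (16 + 74²)) = 1/(-98593 + (16 + 5476)) = 1/(-98593 + 5492) = 1/(-93101) = -1/93101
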